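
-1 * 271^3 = -19902511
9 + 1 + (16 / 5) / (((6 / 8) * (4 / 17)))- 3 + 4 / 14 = 2669 / 105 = 25.42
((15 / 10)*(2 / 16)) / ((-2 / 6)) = -0.56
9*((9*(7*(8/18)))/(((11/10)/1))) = 2520/11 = 229.09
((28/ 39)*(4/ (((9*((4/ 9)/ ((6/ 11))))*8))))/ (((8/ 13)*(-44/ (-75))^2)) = 39375/ 170368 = 0.23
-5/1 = -5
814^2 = 662596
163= 163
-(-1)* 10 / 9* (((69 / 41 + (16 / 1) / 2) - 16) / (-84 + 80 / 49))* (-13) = -824915 / 744642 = -1.11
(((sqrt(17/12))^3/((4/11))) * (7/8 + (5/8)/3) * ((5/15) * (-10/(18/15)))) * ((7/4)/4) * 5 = -2127125 * sqrt(51)/497664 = -30.52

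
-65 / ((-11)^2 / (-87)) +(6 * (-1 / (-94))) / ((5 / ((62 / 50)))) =33234378 / 710875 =46.75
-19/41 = -0.46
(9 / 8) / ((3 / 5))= 15 / 8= 1.88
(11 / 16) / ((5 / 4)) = 11 / 20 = 0.55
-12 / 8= -3 / 2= -1.50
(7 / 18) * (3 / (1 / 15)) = 35 / 2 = 17.50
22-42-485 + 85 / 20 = -2003 / 4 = -500.75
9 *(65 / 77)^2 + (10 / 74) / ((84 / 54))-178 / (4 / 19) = -184053889 / 219373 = -839.00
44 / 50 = 22 / 25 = 0.88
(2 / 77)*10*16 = 320 / 77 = 4.16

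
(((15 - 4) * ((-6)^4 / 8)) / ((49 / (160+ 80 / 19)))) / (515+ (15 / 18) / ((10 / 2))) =3032640 / 261611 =11.59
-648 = -648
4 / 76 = 1 / 19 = 0.05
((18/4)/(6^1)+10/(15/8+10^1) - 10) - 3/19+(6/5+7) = -139/380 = -0.37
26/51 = 0.51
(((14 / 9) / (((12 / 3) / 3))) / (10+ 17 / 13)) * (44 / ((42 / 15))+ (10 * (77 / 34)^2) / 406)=1.63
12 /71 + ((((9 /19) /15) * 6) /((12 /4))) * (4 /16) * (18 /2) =4197 /13490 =0.31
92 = 92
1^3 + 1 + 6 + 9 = 17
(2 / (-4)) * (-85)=85 / 2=42.50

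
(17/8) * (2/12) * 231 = 1309/16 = 81.81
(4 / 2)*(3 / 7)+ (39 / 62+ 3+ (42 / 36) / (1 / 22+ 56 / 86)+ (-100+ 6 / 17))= -93.49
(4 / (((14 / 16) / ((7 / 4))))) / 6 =4 / 3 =1.33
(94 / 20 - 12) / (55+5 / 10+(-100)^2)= -73 / 100555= -0.00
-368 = -368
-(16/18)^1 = -8/9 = -0.89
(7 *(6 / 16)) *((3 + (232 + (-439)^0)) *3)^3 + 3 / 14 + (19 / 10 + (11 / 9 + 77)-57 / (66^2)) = 142031617740349 / 152460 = 931599224.32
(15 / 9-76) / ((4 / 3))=-223 / 4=-55.75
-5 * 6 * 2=-60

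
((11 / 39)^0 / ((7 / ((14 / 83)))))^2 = 4 / 6889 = 0.00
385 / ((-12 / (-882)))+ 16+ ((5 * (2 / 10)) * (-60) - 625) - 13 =55231 / 2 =27615.50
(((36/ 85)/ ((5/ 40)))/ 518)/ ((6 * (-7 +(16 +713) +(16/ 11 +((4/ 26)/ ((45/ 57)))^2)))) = 1003860/ 666215363051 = 0.00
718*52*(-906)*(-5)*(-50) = -8456604000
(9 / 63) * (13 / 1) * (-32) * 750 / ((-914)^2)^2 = -19500 / 305325333607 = -0.00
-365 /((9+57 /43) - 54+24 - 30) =15695 /2136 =7.35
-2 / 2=-1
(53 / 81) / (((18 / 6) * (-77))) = -53 / 18711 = -0.00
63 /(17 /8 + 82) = 0.75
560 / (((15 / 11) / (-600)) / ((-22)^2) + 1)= 560.00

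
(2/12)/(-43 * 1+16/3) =-1/226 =-0.00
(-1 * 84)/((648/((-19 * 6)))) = 133/9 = 14.78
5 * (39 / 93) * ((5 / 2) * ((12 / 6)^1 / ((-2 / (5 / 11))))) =-1625 / 682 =-2.38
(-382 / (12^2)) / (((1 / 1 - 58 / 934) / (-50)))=2229925 / 15768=141.42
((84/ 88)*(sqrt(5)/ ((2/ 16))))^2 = 35280/ 121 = 291.57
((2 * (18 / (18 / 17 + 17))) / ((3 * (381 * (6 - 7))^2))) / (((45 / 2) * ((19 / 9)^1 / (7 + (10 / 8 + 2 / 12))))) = 3434 / 4233620565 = 0.00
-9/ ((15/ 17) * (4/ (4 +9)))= -663/ 20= -33.15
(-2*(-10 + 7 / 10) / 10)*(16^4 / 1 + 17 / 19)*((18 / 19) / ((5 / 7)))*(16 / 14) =8337865896 / 45125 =184772.65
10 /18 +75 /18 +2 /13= 1141 /234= 4.88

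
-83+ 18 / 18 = -82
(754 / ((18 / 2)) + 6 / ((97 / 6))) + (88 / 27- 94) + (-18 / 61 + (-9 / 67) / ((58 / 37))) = -4328755703 / 620823474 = -6.97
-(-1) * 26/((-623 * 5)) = -26/3115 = -0.01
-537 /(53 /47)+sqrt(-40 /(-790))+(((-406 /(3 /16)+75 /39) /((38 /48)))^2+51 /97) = 2 * sqrt(79) /79+2342107884426776 /313647269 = 7467330.94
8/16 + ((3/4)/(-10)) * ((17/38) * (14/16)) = 5723/12160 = 0.47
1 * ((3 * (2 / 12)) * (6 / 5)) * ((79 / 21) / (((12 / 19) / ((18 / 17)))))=4503 / 1190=3.78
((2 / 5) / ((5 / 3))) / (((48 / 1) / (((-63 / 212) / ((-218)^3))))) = 63 / 439273836800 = 0.00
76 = 76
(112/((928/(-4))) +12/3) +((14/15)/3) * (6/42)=4648/1305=3.56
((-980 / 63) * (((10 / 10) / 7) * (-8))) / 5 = 32 / 9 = 3.56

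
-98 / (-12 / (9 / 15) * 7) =0.70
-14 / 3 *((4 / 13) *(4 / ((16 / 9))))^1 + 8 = 62 / 13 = 4.77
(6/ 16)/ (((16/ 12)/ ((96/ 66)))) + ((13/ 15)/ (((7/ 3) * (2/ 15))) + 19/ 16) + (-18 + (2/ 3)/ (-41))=-2066035/ 151536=-13.63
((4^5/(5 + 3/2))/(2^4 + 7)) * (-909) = -1861632/299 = -6226.19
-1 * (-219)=219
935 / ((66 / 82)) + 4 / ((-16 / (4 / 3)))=3484 / 3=1161.33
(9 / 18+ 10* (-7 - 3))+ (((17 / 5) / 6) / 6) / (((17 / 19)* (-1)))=-17929 / 180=-99.61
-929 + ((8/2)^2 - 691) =-1604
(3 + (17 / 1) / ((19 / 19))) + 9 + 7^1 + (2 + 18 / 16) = 313 / 8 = 39.12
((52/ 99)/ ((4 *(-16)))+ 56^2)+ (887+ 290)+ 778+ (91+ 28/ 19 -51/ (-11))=156141113/ 30096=5188.10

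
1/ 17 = 0.06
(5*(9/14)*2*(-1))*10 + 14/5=-2152/35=-61.49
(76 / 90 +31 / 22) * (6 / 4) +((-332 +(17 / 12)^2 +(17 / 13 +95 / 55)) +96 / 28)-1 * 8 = -328.15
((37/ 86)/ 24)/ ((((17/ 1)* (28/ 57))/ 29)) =20387/ 327488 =0.06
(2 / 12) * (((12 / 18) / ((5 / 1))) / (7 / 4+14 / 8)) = 2 / 315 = 0.01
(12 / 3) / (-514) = -2 / 257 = -0.01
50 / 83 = 0.60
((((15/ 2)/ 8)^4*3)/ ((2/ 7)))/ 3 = 354375/ 131072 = 2.70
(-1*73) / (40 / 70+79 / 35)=-2555 / 99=-25.81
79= 79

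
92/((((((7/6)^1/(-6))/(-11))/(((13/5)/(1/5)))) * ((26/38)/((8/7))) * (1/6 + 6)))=33225984/1813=18326.52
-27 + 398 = 371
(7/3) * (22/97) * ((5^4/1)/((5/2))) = 38500/291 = 132.30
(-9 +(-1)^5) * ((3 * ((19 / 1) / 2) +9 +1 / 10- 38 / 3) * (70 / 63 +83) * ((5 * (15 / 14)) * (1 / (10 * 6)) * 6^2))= -1415590 / 21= -67409.05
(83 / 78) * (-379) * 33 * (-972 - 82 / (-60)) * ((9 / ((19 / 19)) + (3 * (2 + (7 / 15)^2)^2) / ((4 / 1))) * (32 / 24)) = 8630069998394713 / 39487500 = 218551946.78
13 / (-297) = -13 / 297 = -0.04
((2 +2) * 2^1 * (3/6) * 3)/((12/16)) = 16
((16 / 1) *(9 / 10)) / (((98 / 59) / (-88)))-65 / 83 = -15529621 / 20335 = -763.69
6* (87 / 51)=174 / 17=10.24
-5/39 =-0.13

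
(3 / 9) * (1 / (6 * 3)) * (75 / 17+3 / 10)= 89 / 1020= 0.09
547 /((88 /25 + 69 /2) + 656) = 27350 /34701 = 0.79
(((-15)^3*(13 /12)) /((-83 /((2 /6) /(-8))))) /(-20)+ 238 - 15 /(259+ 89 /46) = 10118033967 /42506624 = 238.03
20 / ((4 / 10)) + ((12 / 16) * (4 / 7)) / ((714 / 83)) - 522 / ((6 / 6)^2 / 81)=-70358429 / 1666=-42231.95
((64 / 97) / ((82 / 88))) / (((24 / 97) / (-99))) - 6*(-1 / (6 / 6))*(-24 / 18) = -11944 / 41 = -291.32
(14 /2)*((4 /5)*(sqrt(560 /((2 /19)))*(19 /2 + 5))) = 812*sqrt(1330) /5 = 5922.59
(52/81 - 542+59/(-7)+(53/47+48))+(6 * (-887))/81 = -15092998/26649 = -566.36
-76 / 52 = -19 / 13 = -1.46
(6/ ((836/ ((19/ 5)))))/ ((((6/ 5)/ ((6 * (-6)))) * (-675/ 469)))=469/ 825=0.57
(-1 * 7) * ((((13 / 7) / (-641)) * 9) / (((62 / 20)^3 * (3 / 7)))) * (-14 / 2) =-1911000 / 19096031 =-0.10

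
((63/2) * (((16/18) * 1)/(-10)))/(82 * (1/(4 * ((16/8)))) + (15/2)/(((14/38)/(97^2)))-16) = -392/26814845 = -0.00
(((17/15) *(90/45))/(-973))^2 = 1156/213014025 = 0.00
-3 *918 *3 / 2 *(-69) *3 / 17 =50301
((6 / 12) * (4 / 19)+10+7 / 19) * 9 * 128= 229248 / 19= 12065.68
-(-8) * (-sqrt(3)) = -8 * sqrt(3) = -13.86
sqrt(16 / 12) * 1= 2 * sqrt(3) / 3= 1.15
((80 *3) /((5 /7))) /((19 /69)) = 23184 /19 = 1220.21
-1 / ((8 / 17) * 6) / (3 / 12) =-17 / 12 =-1.42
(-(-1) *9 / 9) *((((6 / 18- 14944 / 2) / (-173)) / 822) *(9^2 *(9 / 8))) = 1815615 / 379216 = 4.79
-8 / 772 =-2 / 193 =-0.01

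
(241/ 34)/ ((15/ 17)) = 241/ 30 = 8.03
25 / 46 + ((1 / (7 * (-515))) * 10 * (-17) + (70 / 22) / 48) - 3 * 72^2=-136164822947 / 8755824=-15551.34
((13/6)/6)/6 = 13/216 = 0.06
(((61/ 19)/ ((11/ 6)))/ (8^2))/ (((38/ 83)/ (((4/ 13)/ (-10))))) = -15189/ 8259680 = -0.00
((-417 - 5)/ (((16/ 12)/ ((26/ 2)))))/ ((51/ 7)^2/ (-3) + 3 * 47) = -134407/ 4028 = -33.37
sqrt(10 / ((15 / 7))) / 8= sqrt(42) / 24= 0.27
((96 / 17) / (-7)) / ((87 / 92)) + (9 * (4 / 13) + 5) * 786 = 6105.76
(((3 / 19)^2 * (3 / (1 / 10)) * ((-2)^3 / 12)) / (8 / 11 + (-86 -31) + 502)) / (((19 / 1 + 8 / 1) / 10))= -2200 / 4595169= -0.00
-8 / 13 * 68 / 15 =-544 / 195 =-2.79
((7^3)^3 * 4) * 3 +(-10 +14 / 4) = 968486555 / 2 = 484243277.50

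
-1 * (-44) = 44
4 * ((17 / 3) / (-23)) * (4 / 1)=-272 / 69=-3.94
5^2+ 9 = 34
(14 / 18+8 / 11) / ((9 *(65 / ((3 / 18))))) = 149 / 347490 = 0.00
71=71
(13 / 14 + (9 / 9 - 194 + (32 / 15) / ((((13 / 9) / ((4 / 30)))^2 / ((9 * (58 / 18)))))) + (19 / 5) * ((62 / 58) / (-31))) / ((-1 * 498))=547983753 / 1423740500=0.38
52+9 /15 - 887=-4172 /5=-834.40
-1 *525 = -525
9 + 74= 83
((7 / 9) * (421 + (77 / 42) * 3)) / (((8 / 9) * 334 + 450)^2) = 53739 / 90370568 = 0.00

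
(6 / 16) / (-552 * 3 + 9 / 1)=-1 / 4392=-0.00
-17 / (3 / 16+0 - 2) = 272 / 29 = 9.38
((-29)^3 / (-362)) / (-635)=-24389 / 229870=-0.11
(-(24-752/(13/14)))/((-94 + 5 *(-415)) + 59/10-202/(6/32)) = -306480/1263769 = -0.24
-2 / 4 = -1 / 2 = -0.50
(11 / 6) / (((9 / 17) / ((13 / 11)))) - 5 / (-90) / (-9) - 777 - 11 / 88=-500929 / 648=-773.04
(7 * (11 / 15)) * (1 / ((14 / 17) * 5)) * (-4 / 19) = -374 / 1425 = -0.26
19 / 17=1.12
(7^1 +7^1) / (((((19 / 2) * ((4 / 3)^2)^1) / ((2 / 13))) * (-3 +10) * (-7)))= -9 / 3458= -0.00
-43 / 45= -0.96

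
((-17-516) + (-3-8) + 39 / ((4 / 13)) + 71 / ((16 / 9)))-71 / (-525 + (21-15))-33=-3406099 / 8304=-410.18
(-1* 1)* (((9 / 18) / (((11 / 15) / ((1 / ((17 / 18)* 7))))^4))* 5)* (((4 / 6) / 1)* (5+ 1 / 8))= -45393918750 / 2936017137361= -0.02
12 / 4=3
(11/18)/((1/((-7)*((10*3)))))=-385/3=-128.33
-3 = -3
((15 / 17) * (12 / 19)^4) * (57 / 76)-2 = -1.89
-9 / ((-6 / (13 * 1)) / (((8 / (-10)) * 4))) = -62.40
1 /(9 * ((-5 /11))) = -11 /45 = -0.24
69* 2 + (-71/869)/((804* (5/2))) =241043149/1746690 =138.00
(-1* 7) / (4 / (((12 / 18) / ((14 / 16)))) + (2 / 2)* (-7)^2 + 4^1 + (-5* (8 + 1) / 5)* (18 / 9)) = -4 / 23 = -0.17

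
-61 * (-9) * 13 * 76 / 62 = 271206 / 31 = 8748.58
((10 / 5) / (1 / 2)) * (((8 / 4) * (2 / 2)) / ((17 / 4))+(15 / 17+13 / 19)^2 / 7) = 2398832 / 730303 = 3.28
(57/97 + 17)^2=2910436/9409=309.32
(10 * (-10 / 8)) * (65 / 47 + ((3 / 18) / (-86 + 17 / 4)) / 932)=-742861075 / 42971724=-17.29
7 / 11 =0.64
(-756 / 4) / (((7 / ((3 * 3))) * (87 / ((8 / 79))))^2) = -15552 / 36740767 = -0.00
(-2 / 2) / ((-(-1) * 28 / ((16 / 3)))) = -4 / 21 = -0.19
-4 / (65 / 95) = -76 / 13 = -5.85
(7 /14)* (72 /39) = 0.92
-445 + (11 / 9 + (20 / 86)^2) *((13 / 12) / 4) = -355175653 / 798768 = -444.65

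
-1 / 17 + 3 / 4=47 / 68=0.69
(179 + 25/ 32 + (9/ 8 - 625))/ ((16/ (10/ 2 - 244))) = 3396429/ 512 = 6633.65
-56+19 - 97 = -134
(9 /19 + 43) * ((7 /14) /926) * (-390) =-9.15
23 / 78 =0.29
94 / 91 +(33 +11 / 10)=31971 / 910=35.13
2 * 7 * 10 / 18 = 70 / 9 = 7.78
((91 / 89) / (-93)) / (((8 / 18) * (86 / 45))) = -0.01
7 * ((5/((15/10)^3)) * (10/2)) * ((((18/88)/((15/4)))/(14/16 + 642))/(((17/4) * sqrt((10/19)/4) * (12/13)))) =5824 * sqrt(190)/25967007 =0.00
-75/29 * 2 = -150/29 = -5.17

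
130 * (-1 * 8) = -1040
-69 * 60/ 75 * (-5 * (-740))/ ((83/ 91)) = -18585840/ 83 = -223925.78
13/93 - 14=-1289/93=-13.86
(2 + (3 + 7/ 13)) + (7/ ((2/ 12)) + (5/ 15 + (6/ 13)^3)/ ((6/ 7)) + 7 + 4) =2334877/ 39546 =59.04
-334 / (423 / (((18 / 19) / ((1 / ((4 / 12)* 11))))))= -7348 / 2679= -2.74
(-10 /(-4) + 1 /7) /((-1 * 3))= -37 /42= -0.88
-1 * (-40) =40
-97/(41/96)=-9312/41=-227.12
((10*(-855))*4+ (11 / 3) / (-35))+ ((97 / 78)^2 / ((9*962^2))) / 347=-21047805140872287181 / 615431013659280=-34200.10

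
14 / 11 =1.27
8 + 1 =9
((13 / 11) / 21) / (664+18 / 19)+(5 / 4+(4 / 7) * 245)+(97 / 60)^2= 251915746981 / 1751072400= 143.86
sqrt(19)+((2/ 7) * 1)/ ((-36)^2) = 1/ 4536+sqrt(19) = 4.36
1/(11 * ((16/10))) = 5/88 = 0.06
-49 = -49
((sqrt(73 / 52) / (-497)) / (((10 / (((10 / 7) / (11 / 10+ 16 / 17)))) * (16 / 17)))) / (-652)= 1445 * sqrt(949) / 163717398208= 0.00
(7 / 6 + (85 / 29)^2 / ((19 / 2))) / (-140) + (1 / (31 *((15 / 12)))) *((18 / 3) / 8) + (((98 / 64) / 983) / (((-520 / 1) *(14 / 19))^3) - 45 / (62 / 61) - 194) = -87700645997672571599573 / 368073117322100736000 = -238.27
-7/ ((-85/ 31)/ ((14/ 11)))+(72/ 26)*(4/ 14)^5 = 664852778/ 204289085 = 3.25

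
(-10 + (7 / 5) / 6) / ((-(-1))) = -293 / 30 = -9.77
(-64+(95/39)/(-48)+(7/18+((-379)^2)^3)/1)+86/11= 20342884561933637633/6864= 2963706958323665.16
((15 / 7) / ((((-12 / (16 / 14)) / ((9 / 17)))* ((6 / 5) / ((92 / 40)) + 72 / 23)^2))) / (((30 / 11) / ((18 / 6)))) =-5819 / 653072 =-0.01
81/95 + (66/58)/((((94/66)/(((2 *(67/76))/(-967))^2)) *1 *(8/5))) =62767993780161/73616639492320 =0.85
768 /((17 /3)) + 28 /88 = 50807 /374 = 135.85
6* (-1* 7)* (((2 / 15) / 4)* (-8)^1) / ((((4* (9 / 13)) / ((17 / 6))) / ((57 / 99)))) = 29393 / 4455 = 6.60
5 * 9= 45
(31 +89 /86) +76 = 9291 /86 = 108.03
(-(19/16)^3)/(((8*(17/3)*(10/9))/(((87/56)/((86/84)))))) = -48335373/958136320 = -0.05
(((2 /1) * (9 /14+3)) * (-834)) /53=-42534 /371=-114.65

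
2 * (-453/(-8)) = 453/4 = 113.25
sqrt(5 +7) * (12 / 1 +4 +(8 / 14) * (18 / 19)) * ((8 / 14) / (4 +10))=8800 * sqrt(3) / 6517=2.34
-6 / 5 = -1.20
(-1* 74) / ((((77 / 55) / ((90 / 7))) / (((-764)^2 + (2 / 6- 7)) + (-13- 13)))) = -19435989000 / 49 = -396652836.73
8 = 8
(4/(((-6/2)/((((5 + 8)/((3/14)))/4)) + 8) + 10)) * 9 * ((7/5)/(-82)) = -637/18450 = -0.03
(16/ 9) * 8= 128/ 9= 14.22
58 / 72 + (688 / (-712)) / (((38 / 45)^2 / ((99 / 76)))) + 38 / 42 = -16878013 / 307667304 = -0.05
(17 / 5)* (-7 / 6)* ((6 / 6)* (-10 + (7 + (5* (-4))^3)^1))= 952357 / 30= 31745.23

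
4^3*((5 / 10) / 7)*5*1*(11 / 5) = 352 / 7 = 50.29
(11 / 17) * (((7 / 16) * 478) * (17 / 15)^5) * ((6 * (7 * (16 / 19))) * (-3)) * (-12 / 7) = 24592591408 / 534375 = 46021.22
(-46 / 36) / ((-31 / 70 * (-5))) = -161 / 279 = -0.58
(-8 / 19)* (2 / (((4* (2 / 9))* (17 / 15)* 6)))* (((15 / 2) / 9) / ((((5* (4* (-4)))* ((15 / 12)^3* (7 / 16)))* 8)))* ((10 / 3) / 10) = 4 / 56525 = 0.00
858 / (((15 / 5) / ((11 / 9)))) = 3146 / 9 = 349.56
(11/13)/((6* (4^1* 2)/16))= 11/39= 0.28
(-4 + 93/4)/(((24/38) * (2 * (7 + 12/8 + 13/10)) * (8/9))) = 3135/1792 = 1.75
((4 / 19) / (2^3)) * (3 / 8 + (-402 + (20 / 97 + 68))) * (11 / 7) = -2846063 / 206416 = -13.79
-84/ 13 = -6.46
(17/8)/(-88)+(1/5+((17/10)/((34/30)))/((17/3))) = 26363/59840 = 0.44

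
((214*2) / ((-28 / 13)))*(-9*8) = 100152 / 7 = 14307.43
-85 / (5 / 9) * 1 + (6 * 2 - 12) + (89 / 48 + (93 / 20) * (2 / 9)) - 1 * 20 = -13609 / 80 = -170.11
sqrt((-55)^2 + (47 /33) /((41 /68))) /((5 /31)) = 31 * sqrt(5541916413) /6765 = 341.13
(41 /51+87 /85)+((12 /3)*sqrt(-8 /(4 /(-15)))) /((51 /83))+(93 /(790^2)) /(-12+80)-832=-105694580041 /127316400+332*sqrt(30) /51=-794.52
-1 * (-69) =69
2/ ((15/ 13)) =1.73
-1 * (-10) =10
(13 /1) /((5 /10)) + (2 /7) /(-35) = 6368 /245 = 25.99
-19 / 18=-1.06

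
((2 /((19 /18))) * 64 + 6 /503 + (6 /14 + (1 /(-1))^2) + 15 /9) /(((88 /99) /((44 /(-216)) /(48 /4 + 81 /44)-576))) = -118206753314455 /1466693676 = -80594.03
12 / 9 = 4 / 3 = 1.33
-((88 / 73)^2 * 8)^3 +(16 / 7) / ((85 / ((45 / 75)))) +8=-703771286360848728 / 450219323209775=-1563.17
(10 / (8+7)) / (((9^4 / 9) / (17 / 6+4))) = 41 / 6561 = 0.01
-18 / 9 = -2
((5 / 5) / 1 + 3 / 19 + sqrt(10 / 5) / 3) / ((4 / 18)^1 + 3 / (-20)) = 60 * sqrt(2) / 13 + 3960 / 247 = 22.56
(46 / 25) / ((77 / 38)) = 1748 / 1925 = 0.91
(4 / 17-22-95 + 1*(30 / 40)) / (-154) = 1127 / 1496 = 0.75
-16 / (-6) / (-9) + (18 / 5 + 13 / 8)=5323 / 1080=4.93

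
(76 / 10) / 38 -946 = -4729 / 5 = -945.80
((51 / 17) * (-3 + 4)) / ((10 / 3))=9 / 10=0.90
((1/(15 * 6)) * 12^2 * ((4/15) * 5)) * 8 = 256/15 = 17.07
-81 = -81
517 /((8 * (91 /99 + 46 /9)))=17061 /1592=10.72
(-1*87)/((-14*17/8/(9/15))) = 1044/595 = 1.75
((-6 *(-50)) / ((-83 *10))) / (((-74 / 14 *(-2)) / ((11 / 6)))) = -385 / 6142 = -0.06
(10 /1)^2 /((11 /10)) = 1000 /11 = 90.91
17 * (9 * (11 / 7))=1683 / 7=240.43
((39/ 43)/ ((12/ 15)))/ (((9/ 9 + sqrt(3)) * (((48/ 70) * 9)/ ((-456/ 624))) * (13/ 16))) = 3325/ 40248 - 3325 * sqrt(3)/ 40248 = -0.06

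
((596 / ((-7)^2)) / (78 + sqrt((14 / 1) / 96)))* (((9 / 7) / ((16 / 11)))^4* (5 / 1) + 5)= 4417723324521 / 3518100400640 - 37758319013* sqrt(21) / 28144803205120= 1.25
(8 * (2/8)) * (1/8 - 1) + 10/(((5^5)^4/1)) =-133514404296867/76293945312500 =-1.75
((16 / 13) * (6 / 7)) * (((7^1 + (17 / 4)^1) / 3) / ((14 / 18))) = 3240 / 637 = 5.09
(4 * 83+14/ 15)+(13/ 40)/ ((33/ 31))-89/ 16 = 57671/ 176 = 327.68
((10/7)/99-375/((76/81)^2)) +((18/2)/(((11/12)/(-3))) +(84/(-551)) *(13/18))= -52876353751/116080272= -455.52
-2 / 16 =-1 / 8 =-0.12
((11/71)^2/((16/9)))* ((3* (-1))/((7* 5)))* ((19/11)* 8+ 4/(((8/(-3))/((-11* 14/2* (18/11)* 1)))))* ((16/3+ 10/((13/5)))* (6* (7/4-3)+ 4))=7.54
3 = 3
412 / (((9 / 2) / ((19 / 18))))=7828 / 81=96.64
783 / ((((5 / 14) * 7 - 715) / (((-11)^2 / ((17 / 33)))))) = -2084346 / 8075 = -258.12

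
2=2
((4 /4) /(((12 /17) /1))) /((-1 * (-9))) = 17 /108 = 0.16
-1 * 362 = -362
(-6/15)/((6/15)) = -1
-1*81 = -81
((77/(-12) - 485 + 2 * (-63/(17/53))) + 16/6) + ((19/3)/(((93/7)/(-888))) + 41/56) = -115464509/88536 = -1304.15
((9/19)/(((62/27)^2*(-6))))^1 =-0.01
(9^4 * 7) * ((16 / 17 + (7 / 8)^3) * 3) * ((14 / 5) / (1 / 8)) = 13524720741 / 2720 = 4972323.80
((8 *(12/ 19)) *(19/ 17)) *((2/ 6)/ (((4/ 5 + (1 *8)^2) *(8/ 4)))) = 20/ 1377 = 0.01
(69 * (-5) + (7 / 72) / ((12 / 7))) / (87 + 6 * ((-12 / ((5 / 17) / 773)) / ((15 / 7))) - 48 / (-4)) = 7450775 / 1905304032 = 0.00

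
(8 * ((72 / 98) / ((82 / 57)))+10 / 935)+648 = 244981498 / 375683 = 652.10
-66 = -66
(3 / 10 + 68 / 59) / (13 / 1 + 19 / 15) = 2571 / 25252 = 0.10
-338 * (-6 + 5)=338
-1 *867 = -867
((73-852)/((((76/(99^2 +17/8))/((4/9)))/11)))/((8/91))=-3218640425/576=-5587917.40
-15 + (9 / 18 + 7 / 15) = -14.03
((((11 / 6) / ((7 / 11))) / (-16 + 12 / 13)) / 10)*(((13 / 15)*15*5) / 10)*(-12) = 20449 / 13720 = 1.49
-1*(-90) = 90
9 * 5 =45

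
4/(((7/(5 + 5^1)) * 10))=4/7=0.57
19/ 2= 9.50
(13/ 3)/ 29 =13/ 87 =0.15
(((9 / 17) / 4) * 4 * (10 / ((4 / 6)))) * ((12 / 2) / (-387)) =-90 / 731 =-0.12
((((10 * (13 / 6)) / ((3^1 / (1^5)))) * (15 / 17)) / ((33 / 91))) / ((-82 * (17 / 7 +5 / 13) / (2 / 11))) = -2691325 / 194312448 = -0.01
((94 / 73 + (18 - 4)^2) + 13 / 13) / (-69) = -4825 / 1679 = -2.87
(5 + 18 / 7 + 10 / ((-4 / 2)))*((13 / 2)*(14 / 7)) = 234 / 7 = 33.43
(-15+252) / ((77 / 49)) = 1659 / 11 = 150.82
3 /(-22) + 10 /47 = 79 /1034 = 0.08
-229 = -229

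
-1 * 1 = -1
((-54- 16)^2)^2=24010000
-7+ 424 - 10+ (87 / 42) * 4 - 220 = 1367 / 7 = 195.29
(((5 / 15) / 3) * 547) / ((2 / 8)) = 2188 / 9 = 243.11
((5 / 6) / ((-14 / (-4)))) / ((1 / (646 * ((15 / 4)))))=8075 / 14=576.79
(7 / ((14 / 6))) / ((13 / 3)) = 9 / 13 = 0.69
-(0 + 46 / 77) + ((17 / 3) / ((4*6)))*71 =89627 / 5544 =16.17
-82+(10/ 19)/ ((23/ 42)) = -35414/ 437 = -81.04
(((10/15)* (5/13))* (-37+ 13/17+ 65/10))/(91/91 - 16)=337/663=0.51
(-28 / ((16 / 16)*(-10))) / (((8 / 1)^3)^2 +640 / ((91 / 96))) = 637 / 59791360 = 0.00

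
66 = 66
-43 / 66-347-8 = -23473 / 66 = -355.65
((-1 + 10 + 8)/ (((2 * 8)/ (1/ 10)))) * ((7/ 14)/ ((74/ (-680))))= -289/ 592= -0.49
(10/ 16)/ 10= 1/ 16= 0.06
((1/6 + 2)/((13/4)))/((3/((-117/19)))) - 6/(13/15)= -2048/247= -8.29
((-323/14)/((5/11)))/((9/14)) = -3553/45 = -78.96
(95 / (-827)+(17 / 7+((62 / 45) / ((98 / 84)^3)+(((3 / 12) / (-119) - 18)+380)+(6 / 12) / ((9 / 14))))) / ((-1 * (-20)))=317651661437 / 17360053200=18.30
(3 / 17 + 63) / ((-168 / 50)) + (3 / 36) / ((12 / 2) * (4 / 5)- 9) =-80635 / 4284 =-18.82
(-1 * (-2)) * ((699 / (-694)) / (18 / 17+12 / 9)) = -35649 / 42334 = -0.84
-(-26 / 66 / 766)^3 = 2197 / 16152067784952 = 0.00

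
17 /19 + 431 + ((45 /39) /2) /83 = 17708833 /41002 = 431.90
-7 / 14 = -1 / 2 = -0.50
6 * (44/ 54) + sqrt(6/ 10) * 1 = sqrt(15)/ 5 + 44/ 9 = 5.66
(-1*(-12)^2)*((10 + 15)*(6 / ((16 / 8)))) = -10800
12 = 12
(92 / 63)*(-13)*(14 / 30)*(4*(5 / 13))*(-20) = 7360 / 27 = 272.59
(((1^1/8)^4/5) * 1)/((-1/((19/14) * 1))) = -19/286720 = -0.00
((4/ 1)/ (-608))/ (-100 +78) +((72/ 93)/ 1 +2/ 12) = 292693/ 310992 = 0.94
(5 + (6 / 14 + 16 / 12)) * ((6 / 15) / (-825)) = -284 / 86625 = -0.00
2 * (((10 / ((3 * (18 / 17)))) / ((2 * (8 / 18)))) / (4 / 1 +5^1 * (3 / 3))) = 85 / 108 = 0.79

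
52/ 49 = 1.06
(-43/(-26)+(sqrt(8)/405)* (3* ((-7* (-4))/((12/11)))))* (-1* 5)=-215/26 - 154* sqrt(2)/81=-10.96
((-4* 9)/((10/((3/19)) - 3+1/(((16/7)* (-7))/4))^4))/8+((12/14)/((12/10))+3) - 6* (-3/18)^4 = 216535156639055/58370687700696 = 3.71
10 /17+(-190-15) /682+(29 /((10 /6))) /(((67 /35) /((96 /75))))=231529997 /19419950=11.92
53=53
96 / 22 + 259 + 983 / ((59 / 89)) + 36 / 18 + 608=1529170 / 649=2356.19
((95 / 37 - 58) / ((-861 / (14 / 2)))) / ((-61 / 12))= -8204 / 92537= -0.09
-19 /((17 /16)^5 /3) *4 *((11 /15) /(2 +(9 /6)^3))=-7012876288 /305269255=-22.97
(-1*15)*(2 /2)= -15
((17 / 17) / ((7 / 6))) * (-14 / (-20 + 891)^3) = -0.00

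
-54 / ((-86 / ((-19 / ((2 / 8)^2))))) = -8208 / 43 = -190.88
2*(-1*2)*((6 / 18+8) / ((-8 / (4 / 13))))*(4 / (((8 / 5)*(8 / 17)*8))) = 2125 / 2496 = 0.85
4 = 4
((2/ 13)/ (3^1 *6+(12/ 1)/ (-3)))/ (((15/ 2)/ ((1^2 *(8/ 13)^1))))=16/ 17745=0.00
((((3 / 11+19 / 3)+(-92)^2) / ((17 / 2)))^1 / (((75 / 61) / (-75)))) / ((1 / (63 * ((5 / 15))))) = -238718620 / 187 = -1276570.16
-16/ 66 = -8/ 33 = -0.24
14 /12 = 7 /6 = 1.17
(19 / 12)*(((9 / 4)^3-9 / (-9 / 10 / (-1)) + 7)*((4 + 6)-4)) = 10203 / 128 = 79.71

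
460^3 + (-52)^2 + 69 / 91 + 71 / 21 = 97338708.14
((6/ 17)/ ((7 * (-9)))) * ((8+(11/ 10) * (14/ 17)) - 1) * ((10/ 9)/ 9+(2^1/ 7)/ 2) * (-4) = 38656/ 819315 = 0.05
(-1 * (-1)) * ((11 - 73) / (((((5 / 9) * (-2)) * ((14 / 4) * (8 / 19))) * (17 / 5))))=5301 / 476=11.14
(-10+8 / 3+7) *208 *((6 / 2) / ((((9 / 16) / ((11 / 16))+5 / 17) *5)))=-187 / 5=-37.40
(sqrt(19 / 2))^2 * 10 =95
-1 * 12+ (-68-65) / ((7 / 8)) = -164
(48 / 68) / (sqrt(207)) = 0.05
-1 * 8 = -8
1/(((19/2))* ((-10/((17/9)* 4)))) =-68/855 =-0.08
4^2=16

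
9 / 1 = 9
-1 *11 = -11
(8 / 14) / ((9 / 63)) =4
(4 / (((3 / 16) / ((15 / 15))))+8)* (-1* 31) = -2728 / 3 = -909.33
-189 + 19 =-170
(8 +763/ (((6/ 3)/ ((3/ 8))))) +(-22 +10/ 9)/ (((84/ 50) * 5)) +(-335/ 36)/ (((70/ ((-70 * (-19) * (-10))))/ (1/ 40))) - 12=273335/ 1512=180.78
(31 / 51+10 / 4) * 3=9.32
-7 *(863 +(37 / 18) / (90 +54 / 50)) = -247602901 / 40986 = -6041.16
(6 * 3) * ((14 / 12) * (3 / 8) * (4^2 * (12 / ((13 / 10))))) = 15120 / 13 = 1163.08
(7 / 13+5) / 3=24 / 13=1.85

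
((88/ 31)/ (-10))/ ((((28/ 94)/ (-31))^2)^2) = -1599076343381/ 48020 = -33300215.40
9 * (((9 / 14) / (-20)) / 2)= -0.14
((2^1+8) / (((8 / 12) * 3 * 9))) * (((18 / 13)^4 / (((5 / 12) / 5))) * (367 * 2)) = 513682560 / 28561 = 17985.45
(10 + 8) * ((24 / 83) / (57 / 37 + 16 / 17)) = 271728 / 129563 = 2.10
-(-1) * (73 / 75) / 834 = 0.00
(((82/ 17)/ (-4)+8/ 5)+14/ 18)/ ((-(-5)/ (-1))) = -1793/ 7650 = -0.23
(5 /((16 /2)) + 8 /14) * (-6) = -201 /28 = -7.18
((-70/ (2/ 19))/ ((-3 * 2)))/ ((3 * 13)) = 665/ 234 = 2.84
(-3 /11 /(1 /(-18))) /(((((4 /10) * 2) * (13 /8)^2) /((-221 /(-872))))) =9180 /15587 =0.59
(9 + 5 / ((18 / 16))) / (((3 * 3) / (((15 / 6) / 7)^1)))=605 / 1134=0.53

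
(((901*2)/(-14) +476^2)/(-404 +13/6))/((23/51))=-485050086/388171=-1249.58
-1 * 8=-8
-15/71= -0.21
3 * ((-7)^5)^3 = -14242684529829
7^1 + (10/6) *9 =22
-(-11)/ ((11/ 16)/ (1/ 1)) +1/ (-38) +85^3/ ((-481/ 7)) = -163065283/ 18278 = -8921.40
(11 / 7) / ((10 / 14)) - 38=-179 / 5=-35.80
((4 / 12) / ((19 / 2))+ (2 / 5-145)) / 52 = -41201 / 14820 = -2.78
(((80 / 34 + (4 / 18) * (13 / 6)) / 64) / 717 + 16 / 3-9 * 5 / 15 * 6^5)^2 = 241312622058933773724601 / 443632781758464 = 543946777.56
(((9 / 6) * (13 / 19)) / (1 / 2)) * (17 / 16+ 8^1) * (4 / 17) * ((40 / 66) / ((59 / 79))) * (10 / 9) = 7445750 / 1886643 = 3.95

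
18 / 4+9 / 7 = 5.79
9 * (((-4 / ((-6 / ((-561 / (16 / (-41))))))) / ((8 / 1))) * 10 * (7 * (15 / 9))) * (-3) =-12075525 / 32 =-377360.16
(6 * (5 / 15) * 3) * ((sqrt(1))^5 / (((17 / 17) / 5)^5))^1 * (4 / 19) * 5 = 375000 / 19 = 19736.84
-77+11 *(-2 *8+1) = -242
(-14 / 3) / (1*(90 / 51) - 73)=34 / 519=0.07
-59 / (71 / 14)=-826 / 71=-11.63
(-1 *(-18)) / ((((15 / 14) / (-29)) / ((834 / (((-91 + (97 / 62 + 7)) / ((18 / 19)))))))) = 2267292384 / 485545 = 4669.58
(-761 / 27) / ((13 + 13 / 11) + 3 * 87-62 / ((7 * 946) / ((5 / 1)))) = -0.10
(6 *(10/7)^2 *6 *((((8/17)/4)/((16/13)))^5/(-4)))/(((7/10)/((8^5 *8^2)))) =-439.14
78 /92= 39 /46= 0.85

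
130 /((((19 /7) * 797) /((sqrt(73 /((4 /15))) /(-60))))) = -91 * sqrt(1095) /181716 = -0.02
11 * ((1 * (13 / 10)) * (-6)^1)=-429 / 5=-85.80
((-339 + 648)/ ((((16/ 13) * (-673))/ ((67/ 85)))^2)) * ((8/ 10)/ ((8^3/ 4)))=234420069/ 134037996544000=0.00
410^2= 168100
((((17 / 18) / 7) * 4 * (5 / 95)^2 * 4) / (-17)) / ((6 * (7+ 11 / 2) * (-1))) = 8 / 1705725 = 0.00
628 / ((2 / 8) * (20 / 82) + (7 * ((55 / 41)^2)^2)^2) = 10029066087775976 / 8206899684650655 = 1.22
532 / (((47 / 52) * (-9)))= -27664 / 423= -65.40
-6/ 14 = -3/ 7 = -0.43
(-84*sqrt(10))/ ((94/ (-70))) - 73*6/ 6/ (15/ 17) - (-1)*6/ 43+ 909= 2940*sqrt(10)/ 47+ 533032/ 645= 1024.22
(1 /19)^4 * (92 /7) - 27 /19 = -1296259 /912247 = -1.42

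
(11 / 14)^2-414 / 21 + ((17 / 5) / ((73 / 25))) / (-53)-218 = -179812959 / 758324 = -237.12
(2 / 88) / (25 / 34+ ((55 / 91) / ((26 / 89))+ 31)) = 20111 / 29912784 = 0.00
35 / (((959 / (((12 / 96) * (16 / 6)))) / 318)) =530 / 137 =3.87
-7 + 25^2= 618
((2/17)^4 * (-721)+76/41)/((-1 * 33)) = -5874620/113003913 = -0.05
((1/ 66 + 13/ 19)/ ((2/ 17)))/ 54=14909/ 135432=0.11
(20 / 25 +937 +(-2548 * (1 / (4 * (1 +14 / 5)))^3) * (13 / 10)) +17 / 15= 937.99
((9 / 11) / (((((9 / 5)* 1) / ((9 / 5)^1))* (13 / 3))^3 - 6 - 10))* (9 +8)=4131 / 19415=0.21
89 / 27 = 3.30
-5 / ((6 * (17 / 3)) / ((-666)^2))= -1108890 / 17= -65228.82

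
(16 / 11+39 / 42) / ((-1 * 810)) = -367 / 124740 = -0.00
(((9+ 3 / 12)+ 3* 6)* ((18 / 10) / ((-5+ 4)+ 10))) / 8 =109 / 160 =0.68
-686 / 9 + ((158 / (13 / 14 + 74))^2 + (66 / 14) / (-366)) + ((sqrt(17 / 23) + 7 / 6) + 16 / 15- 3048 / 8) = -9526632867499 / 21144205215 + sqrt(391) / 23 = -449.70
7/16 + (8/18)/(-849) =53423/122256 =0.44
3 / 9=1 / 3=0.33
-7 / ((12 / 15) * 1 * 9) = -35 / 36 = -0.97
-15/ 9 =-5/ 3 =-1.67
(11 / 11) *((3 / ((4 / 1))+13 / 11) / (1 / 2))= 3.86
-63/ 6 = -21/ 2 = -10.50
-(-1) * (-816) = -816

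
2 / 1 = 2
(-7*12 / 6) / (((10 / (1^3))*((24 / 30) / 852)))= -1491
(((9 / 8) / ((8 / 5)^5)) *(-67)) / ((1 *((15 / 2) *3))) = -41875 / 131072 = -0.32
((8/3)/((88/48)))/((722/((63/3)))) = 168/3971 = 0.04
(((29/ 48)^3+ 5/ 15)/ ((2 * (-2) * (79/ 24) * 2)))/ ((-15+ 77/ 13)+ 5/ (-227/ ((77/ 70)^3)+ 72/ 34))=758681066819/ 328486945010688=0.00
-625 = -625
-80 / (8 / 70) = -700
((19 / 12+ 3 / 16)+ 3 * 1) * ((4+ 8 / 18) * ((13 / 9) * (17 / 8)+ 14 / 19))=5962015 / 73872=80.71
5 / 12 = 0.42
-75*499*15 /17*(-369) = 207147375 /17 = 12185139.71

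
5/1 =5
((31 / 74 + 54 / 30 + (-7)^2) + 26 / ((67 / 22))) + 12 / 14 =10518239 / 173530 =60.61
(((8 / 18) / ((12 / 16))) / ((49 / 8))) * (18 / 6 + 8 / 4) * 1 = 640 / 1323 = 0.48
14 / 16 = 7 / 8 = 0.88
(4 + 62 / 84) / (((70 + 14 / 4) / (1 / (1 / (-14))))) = -398 / 441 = -0.90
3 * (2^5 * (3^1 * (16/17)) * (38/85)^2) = 54.17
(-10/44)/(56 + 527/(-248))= -0.00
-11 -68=-79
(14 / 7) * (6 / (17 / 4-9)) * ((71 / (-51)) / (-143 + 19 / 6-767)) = -6816 / 1757443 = -0.00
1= 1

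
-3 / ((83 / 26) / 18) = -1404 / 83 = -16.92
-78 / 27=-26 / 9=-2.89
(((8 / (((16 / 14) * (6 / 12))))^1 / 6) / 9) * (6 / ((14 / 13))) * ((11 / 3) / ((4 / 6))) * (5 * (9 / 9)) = 715 / 18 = 39.72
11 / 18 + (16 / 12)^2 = 43 / 18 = 2.39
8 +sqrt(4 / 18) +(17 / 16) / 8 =sqrt(2) / 3 +1041 / 128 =8.60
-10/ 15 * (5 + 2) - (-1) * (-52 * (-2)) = 298/ 3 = 99.33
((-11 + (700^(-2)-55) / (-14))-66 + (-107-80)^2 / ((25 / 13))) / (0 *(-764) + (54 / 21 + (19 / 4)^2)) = 124240146799 / 172418750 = 720.57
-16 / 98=-8 / 49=-0.16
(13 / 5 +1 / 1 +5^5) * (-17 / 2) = -265931 / 10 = -26593.10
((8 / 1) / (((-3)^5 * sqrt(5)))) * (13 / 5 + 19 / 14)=-1108 * sqrt(5) / 42525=-0.06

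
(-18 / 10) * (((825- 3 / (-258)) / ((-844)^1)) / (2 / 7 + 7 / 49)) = 1489971 / 362920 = 4.11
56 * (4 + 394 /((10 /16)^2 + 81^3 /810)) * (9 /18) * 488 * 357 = 673441007232 /30011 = 22439805.65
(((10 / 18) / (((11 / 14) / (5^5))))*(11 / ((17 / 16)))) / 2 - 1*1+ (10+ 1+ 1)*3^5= 2195995 / 153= 14352.91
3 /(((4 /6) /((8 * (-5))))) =-180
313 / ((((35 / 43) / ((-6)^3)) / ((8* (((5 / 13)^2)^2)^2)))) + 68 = -1428677176804 / 5710115047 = -250.20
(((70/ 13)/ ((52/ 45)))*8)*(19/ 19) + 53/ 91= 44789/ 1183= 37.86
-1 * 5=-5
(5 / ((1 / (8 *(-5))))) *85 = -17000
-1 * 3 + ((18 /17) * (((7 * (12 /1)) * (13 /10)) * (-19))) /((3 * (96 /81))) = -422187 /680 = -620.86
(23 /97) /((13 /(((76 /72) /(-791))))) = -437 /17954118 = -0.00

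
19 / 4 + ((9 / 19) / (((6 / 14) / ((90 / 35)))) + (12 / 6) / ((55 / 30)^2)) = 75289 / 9196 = 8.19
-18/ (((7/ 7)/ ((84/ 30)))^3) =-49392/ 125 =-395.14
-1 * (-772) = 772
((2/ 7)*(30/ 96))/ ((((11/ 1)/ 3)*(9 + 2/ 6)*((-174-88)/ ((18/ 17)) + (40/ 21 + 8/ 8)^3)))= -8505/ 726739904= -0.00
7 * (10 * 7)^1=490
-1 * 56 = -56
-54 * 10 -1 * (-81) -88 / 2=-503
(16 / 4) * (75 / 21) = 14.29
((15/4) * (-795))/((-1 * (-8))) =-11925/32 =-372.66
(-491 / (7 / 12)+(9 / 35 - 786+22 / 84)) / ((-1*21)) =341711 / 4410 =77.49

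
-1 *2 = -2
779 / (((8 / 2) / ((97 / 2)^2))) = 458100.69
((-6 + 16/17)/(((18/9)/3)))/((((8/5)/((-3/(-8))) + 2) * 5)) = -387/1598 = -0.24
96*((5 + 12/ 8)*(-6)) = -3744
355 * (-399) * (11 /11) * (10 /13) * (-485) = 52844480.77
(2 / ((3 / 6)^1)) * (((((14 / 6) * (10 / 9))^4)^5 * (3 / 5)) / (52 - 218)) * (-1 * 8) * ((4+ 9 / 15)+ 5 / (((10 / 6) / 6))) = 577057669864329991232000000000000000000 / 1172822045614314963895479318561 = 492024917.18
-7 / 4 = -1.75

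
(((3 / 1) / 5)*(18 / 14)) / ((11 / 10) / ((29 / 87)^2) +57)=18 / 1561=0.01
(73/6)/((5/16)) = 584/15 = 38.93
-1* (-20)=20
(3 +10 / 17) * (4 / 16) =0.90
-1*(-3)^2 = -9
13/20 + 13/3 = 4.98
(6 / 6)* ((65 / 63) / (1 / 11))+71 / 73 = 56668 / 4599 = 12.32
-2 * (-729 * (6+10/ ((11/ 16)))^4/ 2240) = 118861526169/ 1024870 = 115977.17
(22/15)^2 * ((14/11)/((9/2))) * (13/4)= 4004/2025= 1.98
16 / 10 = 8 / 5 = 1.60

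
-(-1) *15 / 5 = 3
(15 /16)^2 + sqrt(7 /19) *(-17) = -9.44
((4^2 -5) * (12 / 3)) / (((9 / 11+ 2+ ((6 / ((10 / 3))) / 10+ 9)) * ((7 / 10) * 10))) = 24200 / 46193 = 0.52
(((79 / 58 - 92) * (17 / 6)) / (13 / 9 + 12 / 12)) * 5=-1340535 / 2552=-525.29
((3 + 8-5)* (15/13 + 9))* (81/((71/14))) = 898128/923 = 973.05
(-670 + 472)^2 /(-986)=-19602 /493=-39.76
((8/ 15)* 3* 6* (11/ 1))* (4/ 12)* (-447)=-15734.40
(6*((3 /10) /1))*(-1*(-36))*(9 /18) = 162 /5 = 32.40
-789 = -789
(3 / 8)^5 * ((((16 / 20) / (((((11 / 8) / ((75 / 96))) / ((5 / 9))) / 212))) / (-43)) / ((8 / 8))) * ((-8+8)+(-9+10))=-35775 / 3874816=-0.01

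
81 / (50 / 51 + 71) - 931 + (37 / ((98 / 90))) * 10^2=443956570 / 179879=2468.08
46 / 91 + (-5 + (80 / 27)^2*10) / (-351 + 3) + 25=583326827 / 23085972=25.27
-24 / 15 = -8 / 5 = -1.60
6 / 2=3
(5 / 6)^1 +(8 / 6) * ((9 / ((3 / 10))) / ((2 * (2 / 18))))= 1085 / 6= 180.83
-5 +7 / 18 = -83 / 18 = -4.61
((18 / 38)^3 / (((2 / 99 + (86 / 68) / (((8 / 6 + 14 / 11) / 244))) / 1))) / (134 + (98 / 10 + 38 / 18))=55210815 / 8976659224274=0.00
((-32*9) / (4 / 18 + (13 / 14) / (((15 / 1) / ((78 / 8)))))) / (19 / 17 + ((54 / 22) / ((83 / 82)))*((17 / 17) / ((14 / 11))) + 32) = -3584165760 / 359931841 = -9.96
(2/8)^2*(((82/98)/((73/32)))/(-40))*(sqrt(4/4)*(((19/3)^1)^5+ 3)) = -25387487/4346055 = -5.84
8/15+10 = 158/15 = 10.53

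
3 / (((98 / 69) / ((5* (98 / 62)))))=1035 / 62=16.69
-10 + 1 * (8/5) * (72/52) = -506/65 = -7.78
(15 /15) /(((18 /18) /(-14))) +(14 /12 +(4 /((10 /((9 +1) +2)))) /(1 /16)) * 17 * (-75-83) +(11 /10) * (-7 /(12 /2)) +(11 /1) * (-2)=-837823 /4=-209455.75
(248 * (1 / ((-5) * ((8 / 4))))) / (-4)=31 / 5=6.20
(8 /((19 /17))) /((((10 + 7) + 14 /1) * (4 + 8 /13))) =442 /8835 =0.05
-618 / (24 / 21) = -2163 / 4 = -540.75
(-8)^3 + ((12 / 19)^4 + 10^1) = -65400406 / 130321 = -501.84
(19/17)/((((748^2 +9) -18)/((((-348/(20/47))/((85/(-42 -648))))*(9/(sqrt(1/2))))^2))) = 980078832262872/68719973375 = 14261.92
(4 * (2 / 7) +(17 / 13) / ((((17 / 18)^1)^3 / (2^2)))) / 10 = 96676 / 131495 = 0.74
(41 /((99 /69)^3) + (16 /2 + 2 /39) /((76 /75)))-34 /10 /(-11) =1964851981 /88764390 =22.14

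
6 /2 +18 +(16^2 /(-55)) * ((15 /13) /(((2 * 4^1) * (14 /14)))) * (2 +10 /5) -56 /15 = 31277 /2145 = 14.58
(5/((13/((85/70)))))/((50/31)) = 527/1820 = 0.29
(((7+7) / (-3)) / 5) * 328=-4592 / 15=-306.13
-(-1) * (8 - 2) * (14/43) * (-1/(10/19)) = -798/215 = -3.71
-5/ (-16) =5/ 16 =0.31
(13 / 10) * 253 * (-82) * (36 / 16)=-1213641 / 20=-60682.05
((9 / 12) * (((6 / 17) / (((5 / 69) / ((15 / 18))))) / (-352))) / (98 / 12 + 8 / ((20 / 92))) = -3105 / 16144832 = -0.00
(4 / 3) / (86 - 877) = -4 / 2373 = -0.00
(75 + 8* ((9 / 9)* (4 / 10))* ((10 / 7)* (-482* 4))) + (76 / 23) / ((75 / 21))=-8737.79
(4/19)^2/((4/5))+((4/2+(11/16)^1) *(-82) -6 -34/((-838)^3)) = -48079663710775/212441450392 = -226.32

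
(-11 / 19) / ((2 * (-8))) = 0.04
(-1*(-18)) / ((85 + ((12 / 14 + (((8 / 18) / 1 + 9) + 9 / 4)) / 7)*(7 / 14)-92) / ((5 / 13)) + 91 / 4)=317520 / 121381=2.62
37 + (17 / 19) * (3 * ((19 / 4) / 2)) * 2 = 199 / 4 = 49.75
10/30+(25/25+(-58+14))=-128/3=-42.67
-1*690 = -690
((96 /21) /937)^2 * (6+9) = 15360 /43020481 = 0.00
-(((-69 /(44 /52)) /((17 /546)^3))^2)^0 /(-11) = 1 /11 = 0.09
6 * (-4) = -24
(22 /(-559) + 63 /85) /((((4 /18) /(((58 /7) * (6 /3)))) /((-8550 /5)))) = -5953239828 /66521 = -89494.14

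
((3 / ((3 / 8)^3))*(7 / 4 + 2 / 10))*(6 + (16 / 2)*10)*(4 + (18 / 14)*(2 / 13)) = 4205056 / 105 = 40048.15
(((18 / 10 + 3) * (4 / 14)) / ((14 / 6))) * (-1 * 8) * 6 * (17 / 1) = -117504 / 245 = -479.61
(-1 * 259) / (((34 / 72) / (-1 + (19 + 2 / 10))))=-848484 / 85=-9982.16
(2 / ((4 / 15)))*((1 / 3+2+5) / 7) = 55 / 7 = 7.86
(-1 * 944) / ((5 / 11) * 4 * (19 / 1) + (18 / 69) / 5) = -597080 / 21883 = -27.29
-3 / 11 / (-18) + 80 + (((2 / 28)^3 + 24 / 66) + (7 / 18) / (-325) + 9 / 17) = 121433819327 / 1500899400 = 80.91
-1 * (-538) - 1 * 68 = 470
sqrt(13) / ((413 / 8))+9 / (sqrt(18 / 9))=8 * sqrt(13) / 413+9 * sqrt(2) / 2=6.43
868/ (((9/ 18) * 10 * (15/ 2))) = 1736/ 75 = 23.15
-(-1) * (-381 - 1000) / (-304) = 4.54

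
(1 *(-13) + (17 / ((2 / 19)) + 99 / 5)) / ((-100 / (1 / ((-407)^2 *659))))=-153 / 9923881000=-0.00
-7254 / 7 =-1036.29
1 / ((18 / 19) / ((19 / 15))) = 361 / 270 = 1.34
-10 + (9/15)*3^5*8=5782/5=1156.40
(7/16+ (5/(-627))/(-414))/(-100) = -908563/207662400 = -0.00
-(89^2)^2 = -62742241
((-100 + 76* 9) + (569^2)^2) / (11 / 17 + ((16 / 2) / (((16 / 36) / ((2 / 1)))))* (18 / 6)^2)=1781960156985 / 5519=322877361.29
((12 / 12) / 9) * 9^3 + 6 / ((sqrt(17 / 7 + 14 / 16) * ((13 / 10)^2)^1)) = 240 * sqrt(2590) / 6253 + 81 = 82.95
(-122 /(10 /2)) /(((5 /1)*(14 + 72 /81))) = -549 /1675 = -0.33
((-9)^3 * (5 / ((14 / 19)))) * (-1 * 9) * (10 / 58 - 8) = -141487965 / 406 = -348492.52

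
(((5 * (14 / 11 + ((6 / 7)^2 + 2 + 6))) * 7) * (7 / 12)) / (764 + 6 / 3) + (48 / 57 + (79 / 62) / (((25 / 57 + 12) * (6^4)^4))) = 3669021865722377918995 / 3308885477124576509952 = 1.11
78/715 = 6/55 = 0.11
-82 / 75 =-1.09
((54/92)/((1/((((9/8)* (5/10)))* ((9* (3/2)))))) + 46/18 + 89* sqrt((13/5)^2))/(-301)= -15792461/19938240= -0.79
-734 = -734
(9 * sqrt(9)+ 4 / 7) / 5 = 193 / 35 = 5.51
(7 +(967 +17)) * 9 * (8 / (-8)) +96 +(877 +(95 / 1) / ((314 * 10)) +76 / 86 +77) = -212469795 / 27004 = -7868.09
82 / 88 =41 / 44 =0.93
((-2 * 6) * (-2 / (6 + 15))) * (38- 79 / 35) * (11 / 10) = 55044 / 1225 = 44.93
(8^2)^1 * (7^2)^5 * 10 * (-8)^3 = -92561489592320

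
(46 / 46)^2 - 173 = -172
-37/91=-0.41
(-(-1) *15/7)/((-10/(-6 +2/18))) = 53/42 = 1.26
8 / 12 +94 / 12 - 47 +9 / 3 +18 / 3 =-59 / 2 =-29.50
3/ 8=0.38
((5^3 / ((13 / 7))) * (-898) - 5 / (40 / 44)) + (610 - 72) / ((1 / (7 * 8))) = -788315 / 26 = -30319.81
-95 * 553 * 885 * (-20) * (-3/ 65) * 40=-22316868000/ 13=-1716682153.85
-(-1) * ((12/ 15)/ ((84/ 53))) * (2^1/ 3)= 106/ 315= 0.34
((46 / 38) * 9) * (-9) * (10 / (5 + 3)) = -9315 / 76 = -122.57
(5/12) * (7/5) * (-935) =-6545/12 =-545.42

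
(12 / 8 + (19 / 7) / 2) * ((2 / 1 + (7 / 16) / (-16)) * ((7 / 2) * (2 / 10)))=505 / 128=3.95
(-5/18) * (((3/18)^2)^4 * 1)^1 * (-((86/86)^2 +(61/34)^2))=0.00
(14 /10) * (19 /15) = 133 /75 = 1.77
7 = 7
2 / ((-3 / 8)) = -16 / 3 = -5.33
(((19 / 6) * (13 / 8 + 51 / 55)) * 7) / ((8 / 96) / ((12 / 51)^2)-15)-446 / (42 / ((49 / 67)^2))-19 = -55408917422 / 1919114835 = -28.87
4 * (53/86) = 106/43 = 2.47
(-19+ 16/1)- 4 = -7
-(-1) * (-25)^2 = 625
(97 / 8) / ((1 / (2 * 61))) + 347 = 7305 / 4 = 1826.25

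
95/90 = 19/18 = 1.06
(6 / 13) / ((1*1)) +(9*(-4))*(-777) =363642 / 13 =27972.46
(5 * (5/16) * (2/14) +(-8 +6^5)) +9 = 871049/112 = 7777.22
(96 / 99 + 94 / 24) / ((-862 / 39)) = -8385 / 37928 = -0.22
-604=-604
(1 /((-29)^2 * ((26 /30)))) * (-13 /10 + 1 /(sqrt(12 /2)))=-3 /1682 + 5 * sqrt(6) /21866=-0.00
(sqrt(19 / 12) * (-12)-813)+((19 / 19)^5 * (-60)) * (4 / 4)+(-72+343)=-617.10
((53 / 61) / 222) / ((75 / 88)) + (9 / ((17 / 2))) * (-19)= -173636506 / 8633025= -20.11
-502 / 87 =-5.77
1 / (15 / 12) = 4 / 5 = 0.80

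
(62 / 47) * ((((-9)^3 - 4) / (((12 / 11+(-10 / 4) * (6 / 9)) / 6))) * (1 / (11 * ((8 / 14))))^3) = 70145901 / 1728848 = 40.57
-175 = -175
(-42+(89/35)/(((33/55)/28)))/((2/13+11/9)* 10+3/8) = 71760/13231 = 5.42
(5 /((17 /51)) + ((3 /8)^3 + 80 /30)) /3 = 27217 /4608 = 5.91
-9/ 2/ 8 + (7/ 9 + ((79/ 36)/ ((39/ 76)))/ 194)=129281/ 544752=0.24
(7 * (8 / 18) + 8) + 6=154 / 9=17.11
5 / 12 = 0.42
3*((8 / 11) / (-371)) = -24 / 4081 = -0.01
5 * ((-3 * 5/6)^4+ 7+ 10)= 4485/16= 280.31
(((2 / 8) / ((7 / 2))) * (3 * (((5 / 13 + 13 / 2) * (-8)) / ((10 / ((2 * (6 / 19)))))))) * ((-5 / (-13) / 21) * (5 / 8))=-2685 / 314678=-0.01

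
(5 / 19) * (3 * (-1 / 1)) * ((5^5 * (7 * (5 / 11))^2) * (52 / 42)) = -71093750 / 2299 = -30923.77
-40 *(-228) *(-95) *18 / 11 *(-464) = 7236172800 / 11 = 657833890.91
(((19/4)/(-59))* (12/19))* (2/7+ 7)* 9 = -1377/413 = -3.33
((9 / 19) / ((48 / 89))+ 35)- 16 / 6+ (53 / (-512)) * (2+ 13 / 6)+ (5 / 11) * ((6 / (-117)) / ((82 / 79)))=3736705301 / 114070528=32.76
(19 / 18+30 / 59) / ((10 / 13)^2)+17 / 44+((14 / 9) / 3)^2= 312111869 / 94624200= 3.30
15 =15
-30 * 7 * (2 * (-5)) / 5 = 420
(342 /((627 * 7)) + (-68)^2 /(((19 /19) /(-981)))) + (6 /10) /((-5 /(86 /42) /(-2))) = -8732076104 /1925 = -4536143.43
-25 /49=-0.51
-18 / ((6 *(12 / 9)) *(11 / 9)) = -81 / 44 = -1.84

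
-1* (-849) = 849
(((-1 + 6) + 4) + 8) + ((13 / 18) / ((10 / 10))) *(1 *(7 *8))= 57.44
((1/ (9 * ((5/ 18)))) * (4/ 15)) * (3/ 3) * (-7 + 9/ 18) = -0.69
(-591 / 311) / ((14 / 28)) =-1182 / 311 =-3.80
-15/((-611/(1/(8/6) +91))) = 5505/2444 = 2.25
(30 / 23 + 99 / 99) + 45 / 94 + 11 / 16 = 60027 / 17296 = 3.47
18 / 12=3 / 2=1.50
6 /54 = 1 /9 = 0.11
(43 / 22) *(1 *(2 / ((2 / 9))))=387 / 22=17.59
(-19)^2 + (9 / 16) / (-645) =1241837 / 3440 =361.00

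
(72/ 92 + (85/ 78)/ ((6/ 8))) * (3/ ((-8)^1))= -0.84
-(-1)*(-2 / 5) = -2 / 5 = -0.40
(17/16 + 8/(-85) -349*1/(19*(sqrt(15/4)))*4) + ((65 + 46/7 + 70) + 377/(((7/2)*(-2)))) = 50.74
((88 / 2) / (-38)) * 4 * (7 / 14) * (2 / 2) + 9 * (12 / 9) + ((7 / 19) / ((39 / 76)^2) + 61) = 2083135 / 28899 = 72.08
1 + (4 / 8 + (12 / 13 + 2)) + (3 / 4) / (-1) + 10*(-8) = -3969 / 52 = -76.33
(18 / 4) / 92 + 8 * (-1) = -1463 / 184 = -7.95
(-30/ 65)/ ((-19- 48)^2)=-6/ 58357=-0.00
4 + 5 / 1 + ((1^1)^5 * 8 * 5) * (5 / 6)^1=127 / 3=42.33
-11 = -11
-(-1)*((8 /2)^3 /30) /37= 32 /555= 0.06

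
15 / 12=5 / 4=1.25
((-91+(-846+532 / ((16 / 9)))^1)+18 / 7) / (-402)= 17785 / 11256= 1.58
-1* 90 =-90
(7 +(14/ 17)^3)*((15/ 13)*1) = 557025/ 63869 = 8.72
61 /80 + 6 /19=1639 /1520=1.08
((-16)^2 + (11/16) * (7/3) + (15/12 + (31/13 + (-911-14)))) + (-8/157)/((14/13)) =-455223961/685776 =-663.81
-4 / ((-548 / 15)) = 15 / 137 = 0.11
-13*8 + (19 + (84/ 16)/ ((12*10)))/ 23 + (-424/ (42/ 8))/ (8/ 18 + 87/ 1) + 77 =-549312157/ 20273120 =-27.10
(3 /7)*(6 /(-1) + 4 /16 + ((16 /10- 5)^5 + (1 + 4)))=-17066409 /87500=-195.04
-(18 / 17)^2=-324 / 289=-1.12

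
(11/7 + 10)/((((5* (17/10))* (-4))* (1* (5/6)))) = -243/595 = -0.41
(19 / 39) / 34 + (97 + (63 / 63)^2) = 129967 / 1326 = 98.01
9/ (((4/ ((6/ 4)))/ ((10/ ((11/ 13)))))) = 1755/ 44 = 39.89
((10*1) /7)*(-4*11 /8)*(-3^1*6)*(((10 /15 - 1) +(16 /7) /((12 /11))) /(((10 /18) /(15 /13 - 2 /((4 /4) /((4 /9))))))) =75702 /637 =118.84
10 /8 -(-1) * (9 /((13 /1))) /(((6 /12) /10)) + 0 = 785 /52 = 15.10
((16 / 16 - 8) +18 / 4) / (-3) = 5 / 6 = 0.83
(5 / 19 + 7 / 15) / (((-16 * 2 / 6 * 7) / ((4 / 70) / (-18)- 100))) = 409513 / 209475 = 1.95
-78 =-78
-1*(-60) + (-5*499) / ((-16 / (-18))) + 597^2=2829297 / 8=353662.12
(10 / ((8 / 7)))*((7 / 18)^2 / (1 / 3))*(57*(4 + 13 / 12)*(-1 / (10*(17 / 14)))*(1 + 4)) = -13913795 / 29376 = -473.64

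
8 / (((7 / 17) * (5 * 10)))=68 / 175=0.39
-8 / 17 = -0.47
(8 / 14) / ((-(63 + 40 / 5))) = -4 / 497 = -0.01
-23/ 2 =-11.50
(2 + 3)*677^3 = 1551443665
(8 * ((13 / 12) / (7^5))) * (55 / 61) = 1430 / 3075681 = 0.00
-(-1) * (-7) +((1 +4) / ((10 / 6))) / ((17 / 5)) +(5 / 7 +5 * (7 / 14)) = -691 / 238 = -2.90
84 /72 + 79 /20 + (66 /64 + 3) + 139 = 71111 /480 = 148.15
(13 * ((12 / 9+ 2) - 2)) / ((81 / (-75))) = -1300 / 81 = -16.05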